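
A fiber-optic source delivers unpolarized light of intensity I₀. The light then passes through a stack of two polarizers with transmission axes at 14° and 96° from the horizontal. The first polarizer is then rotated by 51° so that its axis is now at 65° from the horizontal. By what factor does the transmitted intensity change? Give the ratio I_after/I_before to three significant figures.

I_new/I_old ≈ 37.9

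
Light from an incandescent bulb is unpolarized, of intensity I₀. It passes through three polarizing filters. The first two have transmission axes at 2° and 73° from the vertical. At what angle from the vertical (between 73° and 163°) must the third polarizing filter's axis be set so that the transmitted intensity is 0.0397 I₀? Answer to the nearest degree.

θ ≈ 103°

Unpolarized light through the first polarizer → I₁ = ½ I₀, now polarized at 2°.
I₂ = I₁ cos²(73° − 2°) = 0.5 I₀ · cos²(71°) = 0.053 I₀.
Need I₃/I₀ = 0.0397, so cos²(θ − 73°) = 0.0397 / 0.053 = 0.7491.
θ − 73° = arccos(√0.7491) = 30.1°, giving θ ≈ 73 + 30.1 = 103.1°.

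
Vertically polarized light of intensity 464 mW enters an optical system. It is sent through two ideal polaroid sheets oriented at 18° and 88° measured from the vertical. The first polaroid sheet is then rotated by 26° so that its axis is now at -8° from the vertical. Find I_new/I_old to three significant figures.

Before rotation:
By Malus's law, I₁ = I₀ cos²(18° − 0°) = I₀ cos²(18°) = 0.9045 I₀.
I₂ = I₁ cos²(88° − 18°) = 0.9045 I₀ · cos²(70°) = 0.1058 I₀.
After rotation:
I₁ = I₀ cos²(-8° − 0°) = I₀ cos²(8°) = 0.9806 I₀.
Angle between axes 1 and 2: 84°. I₂ = 0.9806 I₀ · cos²(84°) = 0.01071 I₀.
Ratio = 0.01071 / 0.1058 = 0.1013.

I_new/I_old ≈ 0.101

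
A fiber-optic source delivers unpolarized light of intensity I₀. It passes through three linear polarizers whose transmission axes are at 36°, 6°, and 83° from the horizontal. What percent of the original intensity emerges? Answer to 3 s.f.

≈ 1.90%

Unpolarized light through the first polarizer → I₁ = ½ I₀, now polarized at 36°.
I₂ = I₁ cos²(6° − 36°) = 0.5 I₀ · cos²(30°) = 0.375 I₀.
I₃ = I₂ cos²(83° − 6°) = 0.375 I₀ · cos²(77°) = 0.01898 I₀.
That is 1.898% of the incident intensity.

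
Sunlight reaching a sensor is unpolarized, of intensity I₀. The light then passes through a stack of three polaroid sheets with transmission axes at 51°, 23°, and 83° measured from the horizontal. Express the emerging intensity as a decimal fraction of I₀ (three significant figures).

Unpolarized light through the first polarizer → I₁ = ½ I₀, now polarized at 51°.
I₂ = I₁ cos²(23° − 51°) = 0.5 I₀ · cos²(28°) = 0.3898 I₀.
I₃ = I₂ cos²(83° − 23°) = 0.3898 I₀ · cos²(60°) = 0.09745 I₀.
Transmitted fraction = 0.09745.

≈ 0.0974 I₀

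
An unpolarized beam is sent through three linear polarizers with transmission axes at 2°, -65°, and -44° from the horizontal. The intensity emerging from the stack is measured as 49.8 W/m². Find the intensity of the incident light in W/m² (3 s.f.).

Unpolarized light through the first polarizer → I₁ = ½ I₀, now polarized at 2°.
I₂ = I₁ cos²(-65° − 2°) = 0.5 I₀ · cos²(67°) = 0.07634 I₀.
I₃ = I₂ cos²(-44° + 65°) = 0.07634 I₀ · cos²(21°) = 0.06653 I₀.
So 49.8 W/m² = 0.06653 I₀, giving I₀ = 49.8/0.06653 = 748.5 W/m².

I₀ ≈ 749 W/m²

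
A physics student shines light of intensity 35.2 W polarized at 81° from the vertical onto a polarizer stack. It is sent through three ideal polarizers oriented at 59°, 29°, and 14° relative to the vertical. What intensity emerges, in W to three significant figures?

I ≈ 21.2 W

I₁ = 35.2 W · cos²(22°) = 30.26 W.
I₂ = I₁ · cos²(30°) = 30.26 · 0.75 = 22.7 W.
I₃ = I₂ · cos²(15°) = 22.7 · 0.933 = 21.17 W.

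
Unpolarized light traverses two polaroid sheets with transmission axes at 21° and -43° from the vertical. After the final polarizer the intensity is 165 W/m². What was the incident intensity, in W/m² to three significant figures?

I₀ ≈ 1720 W/m²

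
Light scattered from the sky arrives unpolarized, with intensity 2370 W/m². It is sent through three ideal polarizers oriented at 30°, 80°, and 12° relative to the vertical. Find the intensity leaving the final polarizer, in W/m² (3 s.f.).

Unpolarized light through the first polarizer → I₁ = 2370 W/m²/2 = 1185 W/m², polarized at 30°.
I₂ = I₁ · cos²(50°) = 1185 · 0.4132 = 489.6 W/m².
I₃ = I₂ · cos²(68°) = 489.6 · 0.1403 = 68.71 W/m².

I ≈ 68.7 W/m²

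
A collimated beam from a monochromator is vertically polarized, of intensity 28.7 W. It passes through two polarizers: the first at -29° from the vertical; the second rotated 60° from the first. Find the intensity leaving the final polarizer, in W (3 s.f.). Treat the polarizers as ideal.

I₁ = 28.7 W · cos²(29°) = 21.95 W.
I₂ = I₁ · cos²(60°) = 21.95 · 0.25 = 5.489 W.

I ≈ 5.49 W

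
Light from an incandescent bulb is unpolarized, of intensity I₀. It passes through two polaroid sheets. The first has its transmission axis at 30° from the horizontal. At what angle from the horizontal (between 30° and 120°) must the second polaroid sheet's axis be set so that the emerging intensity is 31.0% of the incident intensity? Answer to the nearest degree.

θ ≈ 68°

Unpolarized light through the first polarizer → I₁ = ½ I₀, now polarized at 30°.
Need I₂/I₀ = 0.31, so cos²(θ − 30°) = 0.31 / 0.5 = 0.62.
θ − 30° = arccos(√0.62) = 38.1°, giving θ ≈ 30 + 38.1 = 68.1°.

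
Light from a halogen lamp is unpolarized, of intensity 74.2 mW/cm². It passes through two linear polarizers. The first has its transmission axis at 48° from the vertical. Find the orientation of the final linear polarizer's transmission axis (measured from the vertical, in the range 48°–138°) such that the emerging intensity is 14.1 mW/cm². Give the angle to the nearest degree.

θ ≈ 100°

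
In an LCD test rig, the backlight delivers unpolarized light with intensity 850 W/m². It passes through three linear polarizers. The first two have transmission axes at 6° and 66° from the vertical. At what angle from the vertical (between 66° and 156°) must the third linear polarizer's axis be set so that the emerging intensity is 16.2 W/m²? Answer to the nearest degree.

θ ≈ 133°

Unpolarized light through the first polarizer → I₁ = ½ I₀, now polarized at 6°.
I₂ = I₁ cos²(66° − 6°) = 0.5 I₀ · cos²(60°) = 0.125 I₀.
Target fraction: 16.2 / 850 W/m² = 0.01906 of I₀.
Need I₃/I₀ = 0.01906, so cos²(θ − 66°) = 0.01906 / 0.125 = 0.1525.
θ − 66° = arccos(√0.1525) = 67.0°, giving θ ≈ 66 + 67.0 = 133.0°.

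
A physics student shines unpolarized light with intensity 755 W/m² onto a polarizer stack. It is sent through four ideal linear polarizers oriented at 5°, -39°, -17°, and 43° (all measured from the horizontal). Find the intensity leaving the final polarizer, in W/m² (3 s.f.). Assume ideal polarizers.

I ≈ 42.0 W/m²

Unpolarized light through the first polarizer → I₁ = 755 W/m²/2 = 377.5 W/m², polarized at 5°.
I₂ = I₁ · cos²(44°) = 377.5 · 0.5174 = 195.3 W/m².
I₃ = I₂ · cos²(22°) = 195.3 · 0.8597 = 167.9 W/m².
I₄ = I₃ · cos²(60°) = 167.9 · 0.25 = 41.98 W/m².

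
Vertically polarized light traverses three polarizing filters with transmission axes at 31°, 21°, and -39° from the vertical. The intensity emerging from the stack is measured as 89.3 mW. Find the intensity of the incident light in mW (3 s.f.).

I₁ = I₀ cos²(31° − 0°) = I₀ cos²(31°) = 0.7347 I₀.
I₂ = I₁ cos²(21° − 31°) = 0.7347 I₀ · cos²(10°) = 0.7126 I₀.
I₃ = I₂ cos²(-39° − 21°) = 0.7126 I₀ · cos²(60°) = 0.1781 I₀.
So 89.3 mW = 0.1781 I₀, giving I₀ = 89.3/0.1781 = 501.3 mW.

I₀ ≈ 501 mW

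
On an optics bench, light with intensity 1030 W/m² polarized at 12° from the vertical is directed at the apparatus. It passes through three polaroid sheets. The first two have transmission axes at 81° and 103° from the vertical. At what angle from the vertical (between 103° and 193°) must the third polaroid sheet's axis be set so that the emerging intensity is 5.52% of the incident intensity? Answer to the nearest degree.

By Malus's law, I₁ = I₀ cos²(81° − 12°) = I₀ cos²(69°) = 0.1284 I₀.
I₂ = I₁ cos²(103° − 81°) = 0.1284 I₀ · cos²(22°) = 0.1104 I₀.
Need I₃/I₀ = 0.0552, so cos²(θ − 103°) = 0.0552 / 0.1104 = 0.5.
θ − 103° = arccos(√0.5) = 45.0°, giving θ ≈ 103 + 45.0 = 148.0°.

θ ≈ 148°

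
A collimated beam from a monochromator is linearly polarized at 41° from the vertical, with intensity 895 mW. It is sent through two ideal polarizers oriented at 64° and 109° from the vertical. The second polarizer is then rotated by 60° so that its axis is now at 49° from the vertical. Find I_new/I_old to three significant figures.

Before rotation:
I₁ = I₀ cos²(64° − 41°) = I₀ cos²(23°) = 0.8473 I₀.
I₂ = I₁ cos²(109° − 64°) = 0.8473 I₀ · cos²(45°) = 0.4237 I₀.
After rotation:
I₁ = I₀ cos²(64° − 41°) = I₀ cos²(23°) = 0.8473 I₀.
I₂ = I₁ cos²(49° − 64°) = 0.8473 I₀ · cos²(15°) = 0.7906 I₀.
Ratio = 0.7906 / 0.4237 = 1.866.

I_new/I_old ≈ 1.87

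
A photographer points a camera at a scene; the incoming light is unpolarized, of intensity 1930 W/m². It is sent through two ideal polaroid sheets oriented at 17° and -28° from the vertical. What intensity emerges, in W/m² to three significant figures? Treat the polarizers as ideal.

I ≈ 483 W/m²

Unpolarized light through the first polarizer → I₁ = 1930 W/m²/2 = 965 W/m², polarized at 17°.
I₂ = I₁ · cos²(45°) = 965 · 0.5 = 482.5 W/m².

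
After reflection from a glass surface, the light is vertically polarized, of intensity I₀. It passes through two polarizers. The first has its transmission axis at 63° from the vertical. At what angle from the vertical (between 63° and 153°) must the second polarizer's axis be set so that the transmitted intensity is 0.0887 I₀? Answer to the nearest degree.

I₁ = I₀ cos²(63° − 0°) = I₀ cos²(63°) = 0.2061 I₀.
Need I₂/I₀ = 0.0887, so cos²(θ − 63°) = 0.0887 / 0.2061 = 0.4304.
θ − 63° = arccos(√0.4304) = 49.0°, giving θ ≈ 63 + 49.0 = 112.0°.

θ ≈ 112°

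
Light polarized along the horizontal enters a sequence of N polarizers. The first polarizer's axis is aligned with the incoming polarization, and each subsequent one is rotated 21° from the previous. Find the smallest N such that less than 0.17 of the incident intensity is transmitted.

First polarizer is aligned with the polarization: full transmission.
Each further stage multiplies by cos²(21°) = 0.8716.
After N polarizers: T = 0.8716^(N−1). Require T < 0.17 ⇒ N−1 > ln(0.17)/ln(0.8716) = 12.89, so N−1 ≥ 13 and N = 14.
Check: N=14 gives T = 0.1675 < 0.17; N=13 gives T = 0.1922.

N = 14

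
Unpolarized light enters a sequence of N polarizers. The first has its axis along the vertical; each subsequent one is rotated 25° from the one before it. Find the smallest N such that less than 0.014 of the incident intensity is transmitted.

N = 20

First polarizer halves the unpolarized light: factor 1/2.
Each further stage multiplies by cos²(25°) = 0.8214.
After N polarizers: T = 0.5·0.8214^(N−1). Require T < 0.014 ⇒ N−1 > ln(0.014/0.5)/ln(0.8214) = 18.17, so N−1 ≥ 19 and N = 20.
Check: N=20 gives T = 0.0119 < 0.014; N=19 gives T = 0.01448.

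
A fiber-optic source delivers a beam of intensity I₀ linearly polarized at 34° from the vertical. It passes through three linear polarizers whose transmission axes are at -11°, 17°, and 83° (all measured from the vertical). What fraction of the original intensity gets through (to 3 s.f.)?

≈ 0.0645 I₀

By Malus's law, I₁ = I₀ cos²(-11° − 34°) = I₀ cos²(45°) = 0.5 I₀.
I₂ = I₁ cos²(17° + 11°) = 0.5 I₀ · cos²(28°) = 0.3898 I₀.
I₃ = I₂ cos²(83° − 17°) = 0.3898 I₀ · cos²(66°) = 0.06449 I₀.
Transmitted fraction = 0.06449.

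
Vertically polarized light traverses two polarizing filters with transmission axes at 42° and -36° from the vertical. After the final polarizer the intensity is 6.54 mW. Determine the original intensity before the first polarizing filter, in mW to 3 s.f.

I₁ = I₀ cos²(42° − 0°) = I₀ cos²(42°) = 0.5523 I₀.
I₂ = I₁ cos²(-36° − 42°) = 0.5523 I₀ · cos²(78°) = 0.02387 I₀.
So 6.54 mW = 0.02387 I₀, giving I₀ = 6.54/0.02387 = 274 mW.

I₀ ≈ 274 mW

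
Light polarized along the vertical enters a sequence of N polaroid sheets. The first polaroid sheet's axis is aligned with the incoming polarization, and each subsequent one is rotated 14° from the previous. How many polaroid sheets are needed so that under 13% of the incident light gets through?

N = 35

First polarizer is aligned with the polarization: full transmission.
Each further stage multiplies by cos²(14°) = 0.9415.
After N polarizers: T = 0.9415^(N−1). Require T < 0.13 ⇒ N−1 > ln(0.13)/ln(0.9415) = 33.83, so N−1 ≥ 34 and N = 35.
Check: N=35 gives T = 0.1287 < 0.13; N=34 gives T = 0.1367.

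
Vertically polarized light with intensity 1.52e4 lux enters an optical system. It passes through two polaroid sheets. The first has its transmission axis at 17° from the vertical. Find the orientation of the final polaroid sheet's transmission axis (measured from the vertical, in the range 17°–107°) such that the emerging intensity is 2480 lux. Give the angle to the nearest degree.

By Malus's law, I₁ = I₀ cos²(17° − 0°) = I₀ cos²(17°) = 0.9145 I₀.
Target fraction: 2480 / 1.52e4 lux = 0.1632 of I₀.
Need I₂/I₀ = 0.1632, so cos²(θ − 17°) = 0.1632 / 0.9145 = 0.1784.
θ − 17° = arccos(√0.1784) = 65.0°, giving θ ≈ 17 + 65.0 = 82.0°.

θ ≈ 82°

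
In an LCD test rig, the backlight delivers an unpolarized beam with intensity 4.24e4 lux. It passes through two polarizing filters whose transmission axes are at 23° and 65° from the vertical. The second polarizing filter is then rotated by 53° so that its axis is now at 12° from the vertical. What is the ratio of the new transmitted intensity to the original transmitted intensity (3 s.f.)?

Before rotation:
Unpolarized light through the first polarizer → I₁ = ½ I₀, now polarized at 23°.
I₂ = I₁ cos²(65° − 23°) = 0.5 I₀ · cos²(42°) = 0.2761 I₀.
After rotation:
Unpolarized light through the first polarizer → I₁ = ½ I₀, now polarized at 23°.
I₂ = I₁ cos²(12° − 23°) = 0.5 I₀ · cos²(11°) = 0.4818 I₀.
Ratio = 0.4818 / 0.2761 = 1.745.

I_new/I_old ≈ 1.74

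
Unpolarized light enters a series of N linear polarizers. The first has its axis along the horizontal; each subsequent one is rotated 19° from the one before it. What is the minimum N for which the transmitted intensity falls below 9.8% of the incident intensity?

N = 16

First polarizer halves the unpolarized light: factor 1/2.
Each further stage multiplies by cos²(19°) = 0.894.
After N polarizers: T = 0.5·0.894^(N−1). Require T < 0.098 ⇒ N−1 > ln(0.098/0.5)/ln(0.894) = 14.54, so N−1 ≥ 15 and N = 16.
Check: N=16 gives T = 0.09313 < 0.098; N=15 gives T = 0.1042.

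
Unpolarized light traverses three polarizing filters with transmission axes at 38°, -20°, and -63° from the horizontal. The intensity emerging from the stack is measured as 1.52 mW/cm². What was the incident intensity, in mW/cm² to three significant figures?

I₀ ≈ 20.2 mW/cm²

Unpolarized light through the first polarizer → I₁ = ½ I₀, now polarized at 38°.
I₂ = I₁ cos²(-20° − 38°) = 0.5 I₀ · cos²(58°) = 0.1404 I₀.
I₃ = I₂ cos²(-63° + 20°) = 0.1404 I₀ · cos²(43°) = 0.0751 I₀.
So 1.52 mW/cm² = 0.0751 I₀, giving I₀ = 1.52/0.0751 = 20.24 mW/cm².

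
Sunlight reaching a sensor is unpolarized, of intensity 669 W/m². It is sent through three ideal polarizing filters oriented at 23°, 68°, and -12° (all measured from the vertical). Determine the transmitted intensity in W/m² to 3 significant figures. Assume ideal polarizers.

I ≈ 5.04 W/m²

Unpolarized light through the first polarizer → I₁ = 669 W/m²/2 = 334.5 W/m², polarized at 23°.
I₂ = I₁ · cos²(45°) = 334.5 · 0.5 = 167.3 W/m².
I₃ = I₂ · cos²(80°) = 167.3 · 0.03015 = 5.043 W/m².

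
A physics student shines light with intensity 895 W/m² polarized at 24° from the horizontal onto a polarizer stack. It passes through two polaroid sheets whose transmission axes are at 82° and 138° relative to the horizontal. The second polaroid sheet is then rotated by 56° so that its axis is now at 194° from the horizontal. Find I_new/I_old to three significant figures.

I_new/I_old ≈ 0.449

Before rotation:
By Malus's law, I₁ = I₀ cos²(82° − 24°) = I₀ cos²(58°) = 0.2808 I₀.
I₂ = I₁ cos²(138° − 82°) = 0.2808 I₀ · cos²(56°) = 0.08781 I₀.
After rotation:
I₁ = I₀ cos²(82° − 24°) = I₀ cos²(58°) = 0.2808 I₀.
Angle between axes 1 and 2: 68°. I₂ = 0.2808 I₀ · cos²(68°) = 0.03941 I₀.
Ratio = 0.03941 / 0.08781 = 0.4488.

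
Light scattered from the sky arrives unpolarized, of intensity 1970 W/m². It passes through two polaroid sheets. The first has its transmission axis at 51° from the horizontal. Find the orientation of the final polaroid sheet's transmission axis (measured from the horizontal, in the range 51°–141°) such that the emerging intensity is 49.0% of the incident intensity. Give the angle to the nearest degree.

Unpolarized light through the first polarizer → I₁ = ½ I₀, now polarized at 51°.
Need I₂/I₀ = 0.49, so cos²(θ − 51°) = 0.49 / 0.5 = 0.98.
θ − 51° = arccos(√0.98) = 8.1°, giving θ ≈ 51 + 8.1 = 59.1°.

θ ≈ 59°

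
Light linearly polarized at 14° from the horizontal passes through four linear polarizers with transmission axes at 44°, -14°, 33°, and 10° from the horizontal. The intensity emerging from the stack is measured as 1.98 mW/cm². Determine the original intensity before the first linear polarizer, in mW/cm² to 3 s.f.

I₀ ≈ 23.9 mW/cm²

I₁ = I₀ cos²(44° − 14°) = I₀ cos²(30°) = 0.75 I₀.
I₂ = I₁ cos²(-14° − 44°) = 0.75 I₀ · cos²(58°) = 0.2106 I₀.
I₃ = I₂ cos²(33° + 14°) = 0.2106 I₀ · cos²(47°) = 0.09796 I₀.
I₄ = I₃ cos²(10° − 33°) = 0.09796 I₀ · cos²(23°) = 0.083 I₀.
So 1.98 mW/cm² = 0.083 I₀, giving I₀ = 1.98/0.083 = 23.85 mW/cm².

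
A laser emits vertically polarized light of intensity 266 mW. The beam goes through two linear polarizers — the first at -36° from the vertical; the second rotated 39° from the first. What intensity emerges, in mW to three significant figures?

I ≈ 105 mW

I₁ = 266 mW · cos²(36°) = 174.1 mW.
I₂ = I₁ · cos²(39°) = 174.1 · 0.604 = 105.1 mW.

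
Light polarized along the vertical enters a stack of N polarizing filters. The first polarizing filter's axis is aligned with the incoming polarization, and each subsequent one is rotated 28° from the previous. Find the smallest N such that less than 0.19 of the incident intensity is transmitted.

First polarizer is aligned with the polarization: full transmission.
Each further stage multiplies by cos²(28°) = 0.7796.
After N polarizers: T = 0.7796^(N−1). Require T < 0.19 ⇒ N−1 > ln(0.19)/ln(0.7796) = 6.67, so N−1 ≥ 7 and N = 8.
Check: N=8 gives T = 0.175 < 0.19; N=7 gives T = 0.2245.

N = 8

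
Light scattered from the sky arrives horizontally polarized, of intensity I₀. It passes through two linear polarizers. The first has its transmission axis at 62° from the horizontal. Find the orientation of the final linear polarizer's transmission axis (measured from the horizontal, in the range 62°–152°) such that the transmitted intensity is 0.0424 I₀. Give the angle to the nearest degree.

θ ≈ 126°

I₁ = I₀ cos²(62° − 0°) = I₀ cos²(62°) = 0.2204 I₀.
Need I₂/I₀ = 0.0424, so cos²(θ − 62°) = 0.0424 / 0.2204 = 0.1924.
θ − 62° = arccos(√0.1924) = 64.0°, giving θ ≈ 62 + 64.0 = 126.0°.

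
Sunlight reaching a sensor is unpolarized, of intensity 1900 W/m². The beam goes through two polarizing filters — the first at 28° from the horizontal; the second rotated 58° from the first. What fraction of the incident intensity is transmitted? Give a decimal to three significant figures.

Unpolarized light through the first polarizer → I₁ = 1900 W/m²/2 = 950 W/m², polarized at 28°.
I₂ = I₁ · cos²(58°) = 950 · 0.2808 = 266.8 W/m².
Transmitted fraction = 0.1404.

I/I₀ ≈ 0.140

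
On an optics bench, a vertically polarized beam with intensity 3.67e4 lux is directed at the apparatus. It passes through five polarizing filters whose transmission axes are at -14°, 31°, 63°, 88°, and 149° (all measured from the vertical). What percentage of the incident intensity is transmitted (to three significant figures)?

≈ 6.54%

I₁ = 3.67e4 lux · cos²(14°) = 3.455e+04 lux.
I₂ = I₁ · cos²(45°) = 3.455e+04 · 0.5 = 1.728e+04 lux.
I₃ = I₂ · cos²(32°) = 1.728e+04 · 0.7192 = 1.242e+04 lux.
I₄ = I₃ · cos²(25°) = 1.242e+04 · 0.8214 = 1.021e+04 lux.
I₅ = I₄ · cos²(61°) = 1.021e+04 · 0.235 = 2399 lux.
That is 6.536% of the incident intensity.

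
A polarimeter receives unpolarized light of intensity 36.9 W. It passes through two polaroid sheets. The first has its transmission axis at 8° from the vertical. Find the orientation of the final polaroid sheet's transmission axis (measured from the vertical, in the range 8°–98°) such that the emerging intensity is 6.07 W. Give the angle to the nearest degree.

Unpolarized light through the first polarizer → I₁ = ½ I₀, now polarized at 8°.
Target fraction: 6.07 / 36.9 W = 0.1645 of I₀.
Need I₂/I₀ = 0.1645, so cos²(θ − 8°) = 0.1645 / 0.5 = 0.329.
θ − 8° = arccos(√0.329) = 55.0°, giving θ ≈ 8 + 55.0 = 63.0°.

θ ≈ 63°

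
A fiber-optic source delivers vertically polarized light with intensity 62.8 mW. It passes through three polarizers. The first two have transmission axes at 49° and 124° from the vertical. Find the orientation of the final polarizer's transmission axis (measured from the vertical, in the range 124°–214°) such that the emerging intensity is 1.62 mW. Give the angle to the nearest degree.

θ ≈ 143°

By Malus's law, I₁ = I₀ cos²(49° − 0°) = I₀ cos²(49°) = 0.4304 I₀.
I₂ = I₁ cos²(124° − 49°) = 0.4304 I₀ · cos²(75°) = 0.02883 I₀.
Target fraction: 1.62 / 62.8 mW = 0.0258 of I₀.
Need I₃/I₀ = 0.0258, so cos²(θ − 124°) = 0.0258 / 0.02883 = 0.8947.
θ − 124° = arccos(√0.8947) = 18.9°, giving θ ≈ 124 + 18.9 = 142.9°.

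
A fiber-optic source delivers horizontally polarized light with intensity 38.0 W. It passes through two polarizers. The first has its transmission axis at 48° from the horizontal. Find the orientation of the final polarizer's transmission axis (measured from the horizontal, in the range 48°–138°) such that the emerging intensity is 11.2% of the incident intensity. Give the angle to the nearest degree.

θ ≈ 108°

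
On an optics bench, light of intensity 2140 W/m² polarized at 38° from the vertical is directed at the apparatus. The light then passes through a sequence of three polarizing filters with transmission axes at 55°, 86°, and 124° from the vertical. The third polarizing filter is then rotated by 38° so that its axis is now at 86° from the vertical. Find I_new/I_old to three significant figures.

Before rotation:
I₁ = I₀ cos²(55° − 38°) = I₀ cos²(17°) = 0.9145 I₀.
I₂ = I₁ cos²(86° − 55°) = 0.9145 I₀ · cos²(31°) = 0.6719 I₀.
I₃ = I₂ cos²(124° − 86°) = 0.6719 I₀ · cos²(38°) = 0.4172 I₀.
After rotation:
I₁ = I₀ cos²(55° − 38°) = I₀ cos²(17°) = 0.9145 I₀.
I₂ = I₁ cos²(86° − 55°) = 0.9145 I₀ · cos²(31°) = 0.6719 I₀.
I₃ = I₂ cos²(86° − 86°) = 0.6719 I₀ · cos²(0°) = 0.6719 I₀.
Ratio = 0.6719 / 0.4172 = 1.61.

I_new/I_old ≈ 1.61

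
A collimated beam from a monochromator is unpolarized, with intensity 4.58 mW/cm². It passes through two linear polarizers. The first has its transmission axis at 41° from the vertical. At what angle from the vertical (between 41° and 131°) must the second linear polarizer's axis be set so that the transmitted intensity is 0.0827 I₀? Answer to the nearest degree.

Unpolarized light through the first polarizer → I₁ = ½ I₀, now polarized at 41°.
Need I₂/I₀ = 0.0827, so cos²(θ − 41°) = 0.0827 / 0.5 = 0.1654.
θ − 41° = arccos(√0.1654) = 66.0°, giving θ ≈ 41 + 66.0 = 107.0°.

θ ≈ 107°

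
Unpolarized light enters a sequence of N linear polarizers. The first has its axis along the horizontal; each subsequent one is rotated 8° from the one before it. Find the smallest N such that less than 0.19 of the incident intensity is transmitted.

N = 51

First polarizer halves the unpolarized light: factor 1/2.
Each further stage multiplies by cos²(8°) = 0.9806.
After N polarizers: T = 0.5·0.9806^(N−1). Require T < 0.19 ⇒ N−1 > ln(0.19/0.5)/ln(0.9806) = 49.47, so N−1 ≥ 50 and N = 51.
Check: N=51 gives T = 0.188 < 0.19; N=50 gives T = 0.1918.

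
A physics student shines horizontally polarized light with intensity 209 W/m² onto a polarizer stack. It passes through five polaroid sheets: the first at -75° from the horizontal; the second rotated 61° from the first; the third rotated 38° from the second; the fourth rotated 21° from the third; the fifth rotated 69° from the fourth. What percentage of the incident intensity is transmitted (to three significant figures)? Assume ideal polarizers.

By Malus's law, I₁ = 209 W/m² · cos²(75°) = 14 W/m².
I₂ = I₁ · cos²(61°) = 14 · 0.235 = 3.291 W/m².
I₃ = I₂ · cos²(38°) = 3.291 · 0.621 = 2.043 W/m².
I₄ = I₃ · cos²(21°) = 2.043 · 0.8716 = 1.781 W/m².
I₅ = I₄ · cos²(69°) = 1.781 · 0.1284 = 0.2287 W/m².
That is 0.1094% of the incident intensity.

≈ 0.109%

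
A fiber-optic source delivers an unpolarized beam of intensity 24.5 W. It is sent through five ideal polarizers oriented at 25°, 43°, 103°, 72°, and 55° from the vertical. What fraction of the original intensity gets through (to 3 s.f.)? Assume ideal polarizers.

I/I₀ ≈ 0.0760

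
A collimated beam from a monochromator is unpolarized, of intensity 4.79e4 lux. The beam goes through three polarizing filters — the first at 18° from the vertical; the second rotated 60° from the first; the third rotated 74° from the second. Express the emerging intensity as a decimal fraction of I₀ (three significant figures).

I/I₀ ≈ 0.00950

Unpolarized light through the first polarizer → I₁ = 4.79e4 lux/2 = 2.395e+04 lux, polarized at 18°.
I₂ = I₁ · cos²(60°) = 2.395e+04 · 0.25 = 5988 lux.
I₃ = I₂ · cos²(74°) = 5988 · 0.07598 = 454.9 lux.
Transmitted fraction = 0.009497.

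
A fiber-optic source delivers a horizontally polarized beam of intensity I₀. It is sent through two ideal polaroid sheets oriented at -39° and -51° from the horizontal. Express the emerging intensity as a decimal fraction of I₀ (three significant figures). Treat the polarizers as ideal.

I₁ = I₀ cos²(-39° − 0°) = I₀ cos²(39°) = 0.604 I₀.
I₂ = I₁ cos²(-51° + 39°) = 0.604 I₀ · cos²(12°) = 0.5778 I₀.
Transmitted fraction = 0.5778.

≈ 0.578 I₀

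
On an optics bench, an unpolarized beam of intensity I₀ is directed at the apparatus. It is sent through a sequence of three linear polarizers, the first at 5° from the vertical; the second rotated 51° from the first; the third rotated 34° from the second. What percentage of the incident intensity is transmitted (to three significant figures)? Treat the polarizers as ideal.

Unpolarized light through the first polarizer → I₁ = ½ I₀, now polarized at 5°.
I₂ = I₁ cos²(51°) = 0.5 · 0.396 I₀ = 0.198 I₀.
I₃ = I₂ cos²(34°) = 0.198 · 0.6873 I₀ = 0.1361 I₀.
That is 13.61% of the incident intensity.

≈ 13.6%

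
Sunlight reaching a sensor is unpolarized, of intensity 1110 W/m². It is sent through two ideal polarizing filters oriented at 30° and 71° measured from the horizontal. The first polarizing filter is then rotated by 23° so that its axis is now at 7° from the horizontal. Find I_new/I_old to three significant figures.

Before rotation:
Unpolarized light through the first polarizer → I₁ = ½ I₀, now polarized at 30°.
I₂ = I₁ cos²(71° − 30°) = 0.5 I₀ · cos²(41°) = 0.2848 I₀.
After rotation:
Unpolarized light through the first polarizer → I₁ = ½ I₀, now polarized at 7°.
I₂ = I₁ cos²(71° − 7°) = 0.5 I₀ · cos²(64°) = 0.09608 I₀.
Ratio = 0.09608 / 0.2848 = 0.3374.

I_new/I_old ≈ 0.337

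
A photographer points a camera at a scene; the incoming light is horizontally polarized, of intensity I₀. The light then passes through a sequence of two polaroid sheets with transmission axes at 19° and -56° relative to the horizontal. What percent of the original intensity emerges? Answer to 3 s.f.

I₁ = I₀ cos²(19° − 0°) = I₀ cos²(19°) = 0.894 I₀.
I₂ = I₁ cos²(-56° − 19°) = 0.894 I₀ · cos²(75°) = 0.05989 I₀.
That is 5.989% of the incident intensity.

≈ 5.99%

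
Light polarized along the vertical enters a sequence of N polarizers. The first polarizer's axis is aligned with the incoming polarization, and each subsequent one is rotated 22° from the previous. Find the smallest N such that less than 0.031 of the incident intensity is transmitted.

First polarizer is aligned with the polarization: full transmission.
Each further stage multiplies by cos²(22°) = 0.8597.
After N polarizers: T = 0.8597^(N−1). Require T < 0.031 ⇒ N−1 > ln(0.031)/ln(0.8597) = 22.97, so N−1 ≥ 23 and N = 24.
Check: N=24 gives T = 0.03088 < 0.031; N=23 gives T = 0.03592.

N = 24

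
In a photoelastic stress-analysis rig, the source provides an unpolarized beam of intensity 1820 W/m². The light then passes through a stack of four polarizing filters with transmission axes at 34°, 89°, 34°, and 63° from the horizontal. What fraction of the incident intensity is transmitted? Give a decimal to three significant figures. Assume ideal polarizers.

I/I₀ ≈ 0.0414

Unpolarized light through the first polarizer → I₁ = 1820 W/m²/2 = 910 W/m², polarized at 34°.
I₂ = I₁ · cos²(55°) = 910 · 0.329 = 299.4 W/m².
I₃ = I₂ · cos²(55°) = 299.4 · 0.329 = 98.49 W/m².
I₄ = I₃ · cos²(29°) = 98.49 · 0.765 = 75.34 W/m².
Transmitted fraction = 0.0414.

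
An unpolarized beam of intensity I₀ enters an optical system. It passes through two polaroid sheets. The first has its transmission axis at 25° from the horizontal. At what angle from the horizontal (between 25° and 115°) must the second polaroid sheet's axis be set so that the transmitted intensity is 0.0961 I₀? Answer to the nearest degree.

Unpolarized light through the first polarizer → I₁ = ½ I₀, now polarized at 25°.
Need I₂/I₀ = 0.0961, so cos²(θ − 25°) = 0.0961 / 0.5 = 0.1922.
θ − 25° = arccos(√0.1922) = 64.0°, giving θ ≈ 25 + 64.0 = 89.0°.

θ ≈ 89°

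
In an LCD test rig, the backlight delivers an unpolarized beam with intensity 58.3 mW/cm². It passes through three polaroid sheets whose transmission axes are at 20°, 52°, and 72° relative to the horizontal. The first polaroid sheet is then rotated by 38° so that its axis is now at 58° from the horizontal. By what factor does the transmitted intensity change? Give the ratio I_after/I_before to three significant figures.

I_new/I_old ≈ 1.38

Before rotation:
Unpolarized light through the first polarizer → I₁ = ½ I₀, now polarized at 20°.
I₂ = I₁ cos²(52° − 20°) = 0.5 I₀ · cos²(32°) = 0.3596 I₀.
I₃ = I₂ cos²(72° − 52°) = 0.3596 I₀ · cos²(20°) = 0.3175 I₀.
After rotation:
Unpolarized light through the first polarizer → I₁ = ½ I₀, now polarized at 58°.
I₂ = I₁ cos²(52° − 58°) = 0.5 I₀ · cos²(6°) = 0.4945 I₀.
I₃ = I₂ cos²(72° − 52°) = 0.4945 I₀ · cos²(20°) = 0.4367 I₀.
Ratio = 0.4367 / 0.3175 = 1.375.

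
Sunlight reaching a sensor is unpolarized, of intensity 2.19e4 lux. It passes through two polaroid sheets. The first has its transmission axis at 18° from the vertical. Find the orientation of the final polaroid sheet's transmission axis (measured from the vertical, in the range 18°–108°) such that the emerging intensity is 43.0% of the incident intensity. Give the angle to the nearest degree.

θ ≈ 40°

Unpolarized light through the first polarizer → I₁ = ½ I₀, now polarized at 18°.
Need I₂/I₀ = 0.43, so cos²(θ − 18°) = 0.43 / 0.5 = 0.86.
θ − 18° = arccos(√0.86) = 22.0°, giving θ ≈ 18 + 22.0 = 40.0°.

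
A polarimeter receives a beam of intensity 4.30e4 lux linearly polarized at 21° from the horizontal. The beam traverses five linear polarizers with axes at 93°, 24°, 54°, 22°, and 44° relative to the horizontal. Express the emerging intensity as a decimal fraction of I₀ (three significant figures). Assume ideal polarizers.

I/I₀ ≈ 0.00569

By Malus's law, I₁ = 4.30e4 lux · cos²(72°) = 4106 lux.
I₂ = I₁ · cos²(69°) = 4106 · 0.1284 = 527.3 lux.
I₃ = I₂ · cos²(30°) = 527.3 · 0.75 = 395.5 lux.
I₄ = I₃ · cos²(32°) = 395.5 · 0.7192 = 284.4 lux.
I₅ = I₄ · cos²(22°) = 284.4 · 0.8597 = 244.5 lux.
Transmitted fraction = 0.005687.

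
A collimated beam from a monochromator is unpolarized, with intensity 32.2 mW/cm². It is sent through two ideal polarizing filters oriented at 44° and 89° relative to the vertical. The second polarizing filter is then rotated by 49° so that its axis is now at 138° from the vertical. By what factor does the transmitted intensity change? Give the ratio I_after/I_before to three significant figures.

I_new/I_old ≈ 0.00973

Before rotation:
Unpolarized light through the first polarizer → I₁ = ½ I₀, now polarized at 44°.
I₂ = I₁ cos²(89° − 44°) = 0.5 I₀ · cos²(45°) = 0.25 I₀.
After rotation:
Unpolarized light through the first polarizer → I₁ = ½ I₀, now polarized at 44°.
Angle between axes 1 and 2: 86°. I₂ = 0.5 I₀ · cos²(86°) = 0.002433 I₀.
Ratio = 0.002433 / 0.25 = 0.009732.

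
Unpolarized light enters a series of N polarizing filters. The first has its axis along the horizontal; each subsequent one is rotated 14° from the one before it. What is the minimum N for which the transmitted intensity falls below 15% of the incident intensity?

N = 21

First polarizer halves the unpolarized light: factor 1/2.
Each further stage multiplies by cos²(14°) = 0.9415.
After N polarizers: T = 0.5·0.9415^(N−1). Require T < 0.15 ⇒ N−1 > ln(0.15/0.5)/ln(0.9415) = 19.96, so N−1 ≥ 20 and N = 21.
Check: N=21 gives T = 0.1497 < 0.15; N=20 gives T = 0.159.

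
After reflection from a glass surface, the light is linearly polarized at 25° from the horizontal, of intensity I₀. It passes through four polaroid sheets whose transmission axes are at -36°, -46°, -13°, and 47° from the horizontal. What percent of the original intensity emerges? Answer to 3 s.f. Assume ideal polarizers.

≈ 4.01%

I₁ = I₀ cos²(-36° − 25°) = I₀ cos²(61°) = 0.235 I₀.
I₂ = I₁ cos²(-46° + 36°) = 0.235 I₀ · cos²(10°) = 0.228 I₀.
I₃ = I₂ cos²(-13° + 46°) = 0.228 I₀ · cos²(33°) = 0.1603 I₀.
I₄ = I₃ cos²(47° + 13°) = 0.1603 I₀ · cos²(60°) = 0.04008 I₀.
That is 4.008% of the incident intensity.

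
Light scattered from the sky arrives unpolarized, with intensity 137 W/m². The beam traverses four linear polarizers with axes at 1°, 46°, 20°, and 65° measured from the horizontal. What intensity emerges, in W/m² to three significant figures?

I ≈ 13.8 W/m²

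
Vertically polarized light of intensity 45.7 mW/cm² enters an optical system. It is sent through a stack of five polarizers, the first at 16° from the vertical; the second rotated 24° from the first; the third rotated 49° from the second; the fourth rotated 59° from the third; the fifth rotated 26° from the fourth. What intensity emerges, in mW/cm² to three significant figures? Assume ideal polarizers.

I ≈ 3.25 mW/cm²

I₁ = 45.7 mW/cm² · cos²(16°) = 42.23 mW/cm².
I₂ = I₁ · cos²(24°) = 42.23 · 0.8346 = 35.24 mW/cm².
I₃ = I₂ · cos²(49°) = 35.24 · 0.4304 = 15.17 mW/cm².
I₄ = I₃ · cos²(59°) = 15.17 · 0.2653 = 4.024 mW/cm².
I₅ = I₄ · cos²(26°) = 4.024 · 0.8078 = 3.25 mW/cm².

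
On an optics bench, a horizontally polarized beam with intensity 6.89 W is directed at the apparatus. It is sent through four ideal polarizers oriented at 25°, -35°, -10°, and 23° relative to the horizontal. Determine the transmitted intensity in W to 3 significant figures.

I ≈ 0.817 W

I₁ = 6.89 W · cos²(25°) = 5.659 W.
I₂ = I₁ · cos²(60°) = 5.659 · 0.25 = 1.415 W.
I₃ = I₂ · cos²(25°) = 1.415 · 0.8214 = 1.162 W.
I₄ = I₃ · cos²(33°) = 1.162 · 0.7034 = 0.8174 W.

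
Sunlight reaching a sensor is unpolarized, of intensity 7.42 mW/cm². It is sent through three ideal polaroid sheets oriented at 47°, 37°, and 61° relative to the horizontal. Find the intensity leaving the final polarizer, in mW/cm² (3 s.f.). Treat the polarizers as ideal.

I ≈ 3.00 mW/cm²

Unpolarized light through the first polarizer → I₁ = 7.42 mW/cm²/2 = 3.71 mW/cm², polarized at 47°.
I₂ = I₁ · cos²(10°) = 3.71 · 0.9698 = 3.598 mW/cm².
I₃ = I₂ · cos²(24°) = 3.598 · 0.8346 = 3.003 mW/cm².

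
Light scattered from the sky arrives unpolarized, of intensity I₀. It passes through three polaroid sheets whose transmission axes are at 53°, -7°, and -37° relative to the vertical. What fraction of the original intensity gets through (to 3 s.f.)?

≈ 0.0938 I₀

Unpolarized light through the first polarizer → I₁ = ½ I₀, now polarized at 53°.
I₂ = I₁ cos²(-7° − 53°) = 0.5 I₀ · cos²(60°) = 0.125 I₀.
I₃ = I₂ cos²(-37° + 7°) = 0.125 I₀ · cos²(30°) = 0.09375 I₀.
Transmitted fraction = 0.09375.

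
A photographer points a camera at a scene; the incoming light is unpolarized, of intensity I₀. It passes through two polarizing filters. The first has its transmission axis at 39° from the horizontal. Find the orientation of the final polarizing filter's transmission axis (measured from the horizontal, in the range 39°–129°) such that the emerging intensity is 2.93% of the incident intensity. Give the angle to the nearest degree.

Unpolarized light through the first polarizer → I₁ = ½ I₀, now polarized at 39°.
Need I₂/I₀ = 0.0293, so cos²(θ − 39°) = 0.0293 / 0.5 = 0.0586.
θ − 39° = arccos(√0.0586) = 76.0°, giving θ ≈ 39 + 76.0 = 115.0°.

θ ≈ 115°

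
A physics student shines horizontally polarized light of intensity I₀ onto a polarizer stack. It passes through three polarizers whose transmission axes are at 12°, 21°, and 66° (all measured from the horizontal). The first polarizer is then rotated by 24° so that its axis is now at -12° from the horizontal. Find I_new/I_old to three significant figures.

I_new/I_old ≈ 0.721

Before rotation:
By Malus's law, I₁ = I₀ cos²(12° − 0°) = I₀ cos²(12°) = 0.9568 I₀.
I₂ = I₁ cos²(21° − 12°) = 0.9568 I₀ · cos²(9°) = 0.9334 I₀.
I₃ = I₂ cos²(66° − 21°) = 0.9334 I₀ · cos²(45°) = 0.4667 I₀.
After rotation:
I₁ = I₀ cos²(-12° − 0°) = I₀ cos²(12°) = 0.9568 I₀.
I₂ = I₁ cos²(21° + 12°) = 0.9568 I₀ · cos²(33°) = 0.673 I₀.
I₃ = I₂ cos²(66° − 21°) = 0.673 I₀ · cos²(45°) = 0.3365 I₀.
Ratio = 0.3365 / 0.4667 = 0.721.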